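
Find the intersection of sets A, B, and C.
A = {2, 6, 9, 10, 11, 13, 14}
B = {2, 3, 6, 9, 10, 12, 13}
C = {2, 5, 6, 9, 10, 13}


Set A = {2, 6, 9, 10, 11, 13, 14}
Set B = {2, 3, 6, 9, 10, 12, 13}
Set C = {2, 5, 6, 9, 10, 13}
First, A ∩ B = {2, 6, 9, 10, 13}
Then, (A ∩ B) ∩ C = {2, 6, 9, 10, 13}

{2, 6, 9, 10, 13}


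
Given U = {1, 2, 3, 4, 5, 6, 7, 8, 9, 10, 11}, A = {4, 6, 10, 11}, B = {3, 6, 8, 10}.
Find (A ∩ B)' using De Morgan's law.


U = {1, 2, 3, 4, 5, 6, 7, 8, 9, 10, 11}
A = {4, 6, 10, 11}, B = {3, 6, 8, 10}
A ∩ B = {6, 10}
(A ∩ B)' = U \ (A ∩ B) = {1, 2, 3, 4, 5, 7, 8, 9, 11}
Verification via A' ∪ B': A' = {1, 2, 3, 5, 7, 8, 9}, B' = {1, 2, 4, 5, 7, 9, 11}
A' ∪ B' = {1, 2, 3, 4, 5, 7, 8, 9, 11} ✓

{1, 2, 3, 4, 5, 7, 8, 9, 11}


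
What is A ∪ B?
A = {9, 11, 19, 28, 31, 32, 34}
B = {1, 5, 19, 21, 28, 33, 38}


Set A = {9, 11, 19, 28, 31, 32, 34}
Set B = {1, 5, 19, 21, 28, 33, 38}
A ∪ B includes all elements in either set.
Elements from A: {9, 11, 19, 28, 31, 32, 34}
Elements from B not already included: {1, 5, 21, 33, 38}
A ∪ B = {1, 5, 9, 11, 19, 21, 28, 31, 32, 33, 34, 38}

{1, 5, 9, 11, 19, 21, 28, 31, 32, 33, 34, 38}


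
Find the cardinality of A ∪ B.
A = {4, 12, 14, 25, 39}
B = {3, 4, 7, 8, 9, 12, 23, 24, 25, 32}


Set A = {4, 12, 14, 25, 39}, |A| = 5
Set B = {3, 4, 7, 8, 9, 12, 23, 24, 25, 32}, |B| = 10
A ∩ B = {4, 12, 25}, |A ∩ B| = 3
|A ∪ B| = |A| + |B| - |A ∩ B| = 5 + 10 - 3 = 12

12


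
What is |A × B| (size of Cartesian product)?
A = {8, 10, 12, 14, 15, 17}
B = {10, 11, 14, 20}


Set A = {8, 10, 12, 14, 15, 17} has 6 elements.
Set B = {10, 11, 14, 20} has 4 elements.
|A × B| = |A| × |B| = 6 × 4 = 24

24


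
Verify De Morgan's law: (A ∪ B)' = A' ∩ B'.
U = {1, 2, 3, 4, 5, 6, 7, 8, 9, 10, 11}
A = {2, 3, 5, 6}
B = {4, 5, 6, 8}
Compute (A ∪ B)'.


U = {1, 2, 3, 4, 5, 6, 7, 8, 9, 10, 11}
A = {2, 3, 5, 6}, B = {4, 5, 6, 8}
A ∪ B = {2, 3, 4, 5, 6, 8}
(A ∪ B)' = U \ (A ∪ B) = {1, 7, 9, 10, 11}
Verification via A' ∩ B': A' = {1, 4, 7, 8, 9, 10, 11}, B' = {1, 2, 3, 7, 9, 10, 11}
A' ∩ B' = {1, 7, 9, 10, 11} ✓

{1, 7, 9, 10, 11}


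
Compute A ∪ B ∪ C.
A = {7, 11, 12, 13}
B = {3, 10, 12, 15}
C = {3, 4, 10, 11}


Set A = {7, 11, 12, 13}
Set B = {3, 10, 12, 15}
Set C = {3, 4, 10, 11}
First, A ∪ B = {3, 7, 10, 11, 12, 13, 15}
Then, (A ∪ B) ∪ C = {3, 4, 7, 10, 11, 12, 13, 15}

{3, 4, 7, 10, 11, 12, 13, 15}


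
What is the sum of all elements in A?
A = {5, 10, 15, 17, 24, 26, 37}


Set A = {5, 10, 15, 17, 24, 26, 37}
Sum = 5 + 10 + 15 + 17 + 24 + 26 + 37 = 134

134


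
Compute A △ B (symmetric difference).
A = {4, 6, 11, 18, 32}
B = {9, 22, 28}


Set A = {4, 6, 11, 18, 32}
Set B = {9, 22, 28}
A △ B = (A \ B) ∪ (B \ A)
Elements in A but not B: {4, 6, 11, 18, 32}
Elements in B but not A: {9, 22, 28}
A △ B = {4, 6, 9, 11, 18, 22, 28, 32}

{4, 6, 9, 11, 18, 22, 28, 32}


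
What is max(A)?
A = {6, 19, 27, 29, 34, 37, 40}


Set A = {6, 19, 27, 29, 34, 37, 40}
Elements in ascending order: 6, 19, 27, 29, 34, 37, 40
The largest element is 40.

40


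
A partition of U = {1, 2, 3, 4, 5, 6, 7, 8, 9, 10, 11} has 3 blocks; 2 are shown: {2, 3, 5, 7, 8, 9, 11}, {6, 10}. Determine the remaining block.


U = {1, 2, 3, 4, 5, 6, 7, 8, 9, 10, 11}
Shown blocks: {2, 3, 5, 7, 8, 9, 11}, {6, 10}
A partition's blocks are pairwise disjoint and cover U, so the missing block = U \ (union of shown blocks).
Union of shown blocks: {2, 3, 5, 6, 7, 8, 9, 10, 11}
Missing block = U \ (union) = {1, 4}

{1, 4}


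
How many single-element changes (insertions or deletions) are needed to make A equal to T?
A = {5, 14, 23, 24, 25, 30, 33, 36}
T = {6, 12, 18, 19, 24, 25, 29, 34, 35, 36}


Set A = {5, 14, 23, 24, 25, 30, 33, 36}
Set T = {6, 12, 18, 19, 24, 25, 29, 34, 35, 36}
Elements to remove from A (in A, not in T): {5, 14, 23, 30, 33} → 5 removals
Elements to add to A (in T, not in A): {6, 12, 18, 19, 29, 34, 35} → 7 additions
Total edits = 5 + 7 = 12

12


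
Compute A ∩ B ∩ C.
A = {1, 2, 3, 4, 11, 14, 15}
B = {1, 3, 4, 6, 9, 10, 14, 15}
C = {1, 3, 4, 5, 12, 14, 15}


Set A = {1, 2, 3, 4, 11, 14, 15}
Set B = {1, 3, 4, 6, 9, 10, 14, 15}
Set C = {1, 3, 4, 5, 12, 14, 15}
First, A ∩ B = {1, 3, 4, 14, 15}
Then, (A ∩ B) ∩ C = {1, 3, 4, 14, 15}

{1, 3, 4, 14, 15}


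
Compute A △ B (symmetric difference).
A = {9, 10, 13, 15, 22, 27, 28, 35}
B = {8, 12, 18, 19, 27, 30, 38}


Set A = {9, 10, 13, 15, 22, 27, 28, 35}
Set B = {8, 12, 18, 19, 27, 30, 38}
A △ B = (A \ B) ∪ (B \ A)
Elements in A but not B: {9, 10, 13, 15, 22, 28, 35}
Elements in B but not A: {8, 12, 18, 19, 30, 38}
A △ B = {8, 9, 10, 12, 13, 15, 18, 19, 22, 28, 30, 35, 38}

{8, 9, 10, 12, 13, 15, 18, 19, 22, 28, 30, 35, 38}


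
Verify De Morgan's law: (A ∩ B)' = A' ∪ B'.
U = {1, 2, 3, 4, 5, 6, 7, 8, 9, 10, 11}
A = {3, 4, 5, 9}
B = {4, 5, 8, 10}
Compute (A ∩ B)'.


U = {1, 2, 3, 4, 5, 6, 7, 8, 9, 10, 11}
A = {3, 4, 5, 9}, B = {4, 5, 8, 10}
A ∩ B = {4, 5}
(A ∩ B)' = U \ (A ∩ B) = {1, 2, 3, 6, 7, 8, 9, 10, 11}
Verification via A' ∪ B': A' = {1, 2, 6, 7, 8, 10, 11}, B' = {1, 2, 3, 6, 7, 9, 11}
A' ∪ B' = {1, 2, 3, 6, 7, 8, 9, 10, 11} ✓

{1, 2, 3, 6, 7, 8, 9, 10, 11}


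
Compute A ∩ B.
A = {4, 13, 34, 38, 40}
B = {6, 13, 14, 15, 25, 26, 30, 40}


Set A = {4, 13, 34, 38, 40}
Set B = {6, 13, 14, 15, 25, 26, 30, 40}
A ∩ B includes only elements in both sets.
Check each element of A against B:
4 ✗, 13 ✓, 34 ✗, 38 ✗, 40 ✓
A ∩ B = {13, 40}

{13, 40}


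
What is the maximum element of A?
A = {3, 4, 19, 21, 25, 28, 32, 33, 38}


Set A = {3, 4, 19, 21, 25, 28, 32, 33, 38}
Elements in ascending order: 3, 4, 19, 21, 25, 28, 32, 33, 38
The largest element is 38.

38


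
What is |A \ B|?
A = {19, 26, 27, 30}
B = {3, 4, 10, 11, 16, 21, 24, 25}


Set A = {19, 26, 27, 30}
Set B = {3, 4, 10, 11, 16, 21, 24, 25}
A \ B = {19, 26, 27, 30}
|A \ B| = 4

4


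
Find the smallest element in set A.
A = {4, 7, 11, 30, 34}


Set A = {4, 7, 11, 30, 34}
Elements in ascending order: 4, 7, 11, 30, 34
The smallest element is 4.

4


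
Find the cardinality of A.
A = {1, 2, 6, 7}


Set A = {1, 2, 6, 7}
Listing elements: 1, 2, 6, 7
Counting: 4 elements
|A| = 4

4


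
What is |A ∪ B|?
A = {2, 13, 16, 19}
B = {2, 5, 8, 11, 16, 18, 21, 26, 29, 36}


Set A = {2, 13, 16, 19}, |A| = 4
Set B = {2, 5, 8, 11, 16, 18, 21, 26, 29, 36}, |B| = 10
A ∩ B = {2, 16}, |A ∩ B| = 2
|A ∪ B| = |A| + |B| - |A ∩ B| = 4 + 10 - 2 = 12

12


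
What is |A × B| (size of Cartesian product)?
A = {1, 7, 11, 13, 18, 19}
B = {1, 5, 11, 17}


Set A = {1, 7, 11, 13, 18, 19} has 6 elements.
Set B = {1, 5, 11, 17} has 4 elements.
|A × B| = |A| × |B| = 6 × 4 = 24

24


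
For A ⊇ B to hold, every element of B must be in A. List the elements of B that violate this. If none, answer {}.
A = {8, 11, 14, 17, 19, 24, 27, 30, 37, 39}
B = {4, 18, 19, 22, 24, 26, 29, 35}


Set A = {8, 11, 14, 17, 19, 24, 27, 30, 37, 39}
Set B = {4, 18, 19, 22, 24, 26, 29, 35}
Check each element of B against A:
4 ∉ A (include), 18 ∉ A (include), 19 ∈ A, 22 ∉ A (include), 24 ∈ A, 26 ∉ A (include), 29 ∉ A (include), 35 ∉ A (include)
Elements of B not in A: {4, 18, 22, 26, 29, 35}

{4, 18, 22, 26, 29, 35}


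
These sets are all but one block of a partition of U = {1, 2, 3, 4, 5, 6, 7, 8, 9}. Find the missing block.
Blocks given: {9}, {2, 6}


U = {1, 2, 3, 4, 5, 6, 7, 8, 9}
Shown blocks: {9}, {2, 6}
A partition's blocks are pairwise disjoint and cover U, so the missing block = U \ (union of shown blocks).
Union of shown blocks: {2, 6, 9}
Missing block = U \ (union) = {1, 3, 4, 5, 7, 8}

{1, 3, 4, 5, 7, 8}


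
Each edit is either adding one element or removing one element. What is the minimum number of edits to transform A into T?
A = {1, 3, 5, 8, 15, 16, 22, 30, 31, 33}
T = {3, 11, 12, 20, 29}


Set A = {1, 3, 5, 8, 15, 16, 22, 30, 31, 33}
Set T = {3, 11, 12, 20, 29}
Elements to remove from A (in A, not in T): {1, 5, 8, 15, 16, 22, 30, 31, 33} → 9 removals
Elements to add to A (in T, not in A): {11, 12, 20, 29} → 4 additions
Total edits = 9 + 4 = 13

13


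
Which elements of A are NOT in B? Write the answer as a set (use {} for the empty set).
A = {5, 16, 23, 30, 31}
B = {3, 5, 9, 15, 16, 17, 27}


Set A = {5, 16, 23, 30, 31}
Set B = {3, 5, 9, 15, 16, 17, 27}
Check each element of A against B:
5 ∈ B, 16 ∈ B, 23 ∉ B (include), 30 ∉ B (include), 31 ∉ B (include)
Elements of A not in B: {23, 30, 31}

{23, 30, 31}


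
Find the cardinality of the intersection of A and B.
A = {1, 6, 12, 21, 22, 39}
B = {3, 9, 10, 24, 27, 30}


Set A = {1, 6, 12, 21, 22, 39}
Set B = {3, 9, 10, 24, 27, 30}
A ∩ B = {}
|A ∩ B| = 0

0


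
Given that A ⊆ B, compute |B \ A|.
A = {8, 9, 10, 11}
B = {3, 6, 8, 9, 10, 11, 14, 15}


Set A = {8, 9, 10, 11}, |A| = 4
Set B = {3, 6, 8, 9, 10, 11, 14, 15}, |B| = 8
Since A ⊆ B: B \ A = {3, 6, 14, 15}
|B| - |A| = 8 - 4 = 4

4


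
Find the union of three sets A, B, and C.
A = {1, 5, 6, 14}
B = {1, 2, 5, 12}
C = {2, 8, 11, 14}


Set A = {1, 5, 6, 14}
Set B = {1, 2, 5, 12}
Set C = {2, 8, 11, 14}
First, A ∪ B = {1, 2, 5, 6, 12, 14}
Then, (A ∪ B) ∪ C = {1, 2, 5, 6, 8, 11, 12, 14}

{1, 2, 5, 6, 8, 11, 12, 14}


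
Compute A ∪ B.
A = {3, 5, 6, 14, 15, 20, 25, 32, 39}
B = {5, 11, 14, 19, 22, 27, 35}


Set A = {3, 5, 6, 14, 15, 20, 25, 32, 39}
Set B = {5, 11, 14, 19, 22, 27, 35}
A ∪ B includes all elements in either set.
Elements from A: {3, 5, 6, 14, 15, 20, 25, 32, 39}
Elements from B not already included: {11, 19, 22, 27, 35}
A ∪ B = {3, 5, 6, 11, 14, 15, 19, 20, 22, 25, 27, 32, 35, 39}

{3, 5, 6, 11, 14, 15, 19, 20, 22, 25, 27, 32, 35, 39}


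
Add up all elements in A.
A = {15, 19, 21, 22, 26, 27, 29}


Set A = {15, 19, 21, 22, 26, 27, 29}
Sum = 15 + 19 + 21 + 22 + 26 + 27 + 29 = 159

159


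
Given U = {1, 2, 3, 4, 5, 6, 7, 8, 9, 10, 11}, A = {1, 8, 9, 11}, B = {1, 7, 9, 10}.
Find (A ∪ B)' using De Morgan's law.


U = {1, 2, 3, 4, 5, 6, 7, 8, 9, 10, 11}
A = {1, 8, 9, 11}, B = {1, 7, 9, 10}
A ∪ B = {1, 7, 8, 9, 10, 11}
(A ∪ B)' = U \ (A ∪ B) = {2, 3, 4, 5, 6}
Verification via A' ∩ B': A' = {2, 3, 4, 5, 6, 7, 10}, B' = {2, 3, 4, 5, 6, 8, 11}
A' ∩ B' = {2, 3, 4, 5, 6} ✓

{2, 3, 4, 5, 6}


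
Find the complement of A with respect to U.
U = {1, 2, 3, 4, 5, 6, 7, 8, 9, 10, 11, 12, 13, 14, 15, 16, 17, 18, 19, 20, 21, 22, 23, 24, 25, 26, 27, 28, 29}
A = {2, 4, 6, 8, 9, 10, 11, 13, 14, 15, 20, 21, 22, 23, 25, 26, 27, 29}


Universal set U = {1, 2, 3, 4, 5, 6, 7, 8, 9, 10, 11, 12, 13, 14, 15, 16, 17, 18, 19, 20, 21, 22, 23, 24, 25, 26, 27, 28, 29}
Set A = {2, 4, 6, 8, 9, 10, 11, 13, 14, 15, 20, 21, 22, 23, 25, 26, 27, 29}
A' = U \ A = elements in U but not in A
Checking each element of U:
1 (not in A, include), 2 (in A, exclude), 3 (not in A, include), 4 (in A, exclude), 5 (not in A, include), 6 (in A, exclude), 7 (not in A, include), 8 (in A, exclude), 9 (in A, exclude), 10 (in A, exclude), 11 (in A, exclude), 12 (not in A, include), 13 (in A, exclude), 14 (in A, exclude), 15 (in A, exclude), 16 (not in A, include), 17 (not in A, include), 18 (not in A, include), 19 (not in A, include), 20 (in A, exclude), 21 (in A, exclude), 22 (in A, exclude), 23 (in A, exclude), 24 (not in A, include), 25 (in A, exclude), 26 (in A, exclude), 27 (in A, exclude), 28 (not in A, include), 29 (in A, exclude)
A' = {1, 3, 5, 7, 12, 16, 17, 18, 19, 24, 28}

{1, 3, 5, 7, 12, 16, 17, 18, 19, 24, 28}


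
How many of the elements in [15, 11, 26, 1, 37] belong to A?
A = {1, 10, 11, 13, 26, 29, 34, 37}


Set A = {1, 10, 11, 13, 26, 29, 34, 37}
Candidates: [15, 11, 26, 1, 37]
Check each candidate:
15 ∉ A, 11 ∈ A, 26 ∈ A, 1 ∈ A, 37 ∈ A
Count of candidates in A: 4

4


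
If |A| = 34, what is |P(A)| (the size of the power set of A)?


The set has 34 elements.
The power set contains all possible subsets.
|P(A)| = 2^|A| = 2^34 = 17179869184

17179869184


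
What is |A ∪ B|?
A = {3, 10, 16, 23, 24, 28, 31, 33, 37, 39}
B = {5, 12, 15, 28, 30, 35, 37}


Set A = {3, 10, 16, 23, 24, 28, 31, 33, 37, 39}, |A| = 10
Set B = {5, 12, 15, 28, 30, 35, 37}, |B| = 7
A ∩ B = {28, 37}, |A ∩ B| = 2
|A ∪ B| = |A| + |B| - |A ∩ B| = 10 + 7 - 2 = 15

15


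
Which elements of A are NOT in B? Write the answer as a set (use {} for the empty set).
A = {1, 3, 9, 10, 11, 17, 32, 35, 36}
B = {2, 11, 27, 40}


Set A = {1, 3, 9, 10, 11, 17, 32, 35, 36}
Set B = {2, 11, 27, 40}
Check each element of A against B:
1 ∉ B (include), 3 ∉ B (include), 9 ∉ B (include), 10 ∉ B (include), 11 ∈ B, 17 ∉ B (include), 32 ∉ B (include), 35 ∉ B (include), 36 ∉ B (include)
Elements of A not in B: {1, 3, 9, 10, 17, 32, 35, 36}

{1, 3, 9, 10, 17, 32, 35, 36}


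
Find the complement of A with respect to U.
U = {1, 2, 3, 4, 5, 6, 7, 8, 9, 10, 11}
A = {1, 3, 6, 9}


Universal set U = {1, 2, 3, 4, 5, 6, 7, 8, 9, 10, 11}
Set A = {1, 3, 6, 9}
A' = U \ A = elements in U but not in A
Checking each element of U:
1 (in A, exclude), 2 (not in A, include), 3 (in A, exclude), 4 (not in A, include), 5 (not in A, include), 6 (in A, exclude), 7 (not in A, include), 8 (not in A, include), 9 (in A, exclude), 10 (not in A, include), 11 (not in A, include)
A' = {2, 4, 5, 7, 8, 10, 11}

{2, 4, 5, 7, 8, 10, 11}


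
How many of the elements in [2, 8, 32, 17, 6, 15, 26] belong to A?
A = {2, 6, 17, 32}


Set A = {2, 6, 17, 32}
Candidates: [2, 8, 32, 17, 6, 15, 26]
Check each candidate:
2 ∈ A, 8 ∉ A, 32 ∈ A, 17 ∈ A, 6 ∈ A, 15 ∉ A, 26 ∉ A
Count of candidates in A: 4

4


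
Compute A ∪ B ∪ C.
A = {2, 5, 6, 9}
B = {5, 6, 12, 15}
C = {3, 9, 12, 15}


Set A = {2, 5, 6, 9}
Set B = {5, 6, 12, 15}
Set C = {3, 9, 12, 15}
First, A ∪ B = {2, 5, 6, 9, 12, 15}
Then, (A ∪ B) ∪ C = {2, 3, 5, 6, 9, 12, 15}

{2, 3, 5, 6, 9, 12, 15}


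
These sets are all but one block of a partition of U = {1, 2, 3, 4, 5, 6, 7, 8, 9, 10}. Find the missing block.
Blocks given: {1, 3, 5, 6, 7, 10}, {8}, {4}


U = {1, 2, 3, 4, 5, 6, 7, 8, 9, 10}
Shown blocks: {1, 3, 5, 6, 7, 10}, {8}, {4}
A partition's blocks are pairwise disjoint and cover U, so the missing block = U \ (union of shown blocks).
Union of shown blocks: {1, 3, 4, 5, 6, 7, 8, 10}
Missing block = U \ (union) = {2, 9}

{2, 9}


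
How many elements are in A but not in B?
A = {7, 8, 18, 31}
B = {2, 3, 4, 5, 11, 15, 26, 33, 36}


Set A = {7, 8, 18, 31}
Set B = {2, 3, 4, 5, 11, 15, 26, 33, 36}
A \ B = {7, 8, 18, 31}
|A \ B| = 4

4


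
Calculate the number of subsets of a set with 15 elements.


The set has 15 elements.
The power set contains all possible subsets.
|P(A)| = 2^|A| = 2^15 = 32768

32768


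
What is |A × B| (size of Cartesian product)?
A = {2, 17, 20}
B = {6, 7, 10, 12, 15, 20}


Set A = {2, 17, 20} has 3 elements.
Set B = {6, 7, 10, 12, 15, 20} has 6 elements.
|A × B| = |A| × |B| = 3 × 6 = 18

18


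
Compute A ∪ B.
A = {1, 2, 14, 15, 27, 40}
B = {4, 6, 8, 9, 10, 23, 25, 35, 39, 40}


Set A = {1, 2, 14, 15, 27, 40}
Set B = {4, 6, 8, 9, 10, 23, 25, 35, 39, 40}
A ∪ B includes all elements in either set.
Elements from A: {1, 2, 14, 15, 27, 40}
Elements from B not already included: {4, 6, 8, 9, 10, 23, 25, 35, 39}
A ∪ B = {1, 2, 4, 6, 8, 9, 10, 14, 15, 23, 25, 27, 35, 39, 40}

{1, 2, 4, 6, 8, 9, 10, 14, 15, 23, 25, 27, 35, 39, 40}


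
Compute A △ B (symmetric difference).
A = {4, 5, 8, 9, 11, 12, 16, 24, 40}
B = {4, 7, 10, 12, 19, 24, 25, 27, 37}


Set A = {4, 5, 8, 9, 11, 12, 16, 24, 40}
Set B = {4, 7, 10, 12, 19, 24, 25, 27, 37}
A △ B = (A \ B) ∪ (B \ A)
Elements in A but not B: {5, 8, 9, 11, 16, 40}
Elements in B but not A: {7, 10, 19, 25, 27, 37}
A △ B = {5, 7, 8, 9, 10, 11, 16, 19, 25, 27, 37, 40}

{5, 7, 8, 9, 10, 11, 16, 19, 25, 27, 37, 40}


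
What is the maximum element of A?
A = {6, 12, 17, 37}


Set A = {6, 12, 17, 37}
Elements in ascending order: 6, 12, 17, 37
The largest element is 37.

37


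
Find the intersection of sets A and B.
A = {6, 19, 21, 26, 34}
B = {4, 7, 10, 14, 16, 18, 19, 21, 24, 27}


Set A = {6, 19, 21, 26, 34}
Set B = {4, 7, 10, 14, 16, 18, 19, 21, 24, 27}
A ∩ B includes only elements in both sets.
Check each element of A against B:
6 ✗, 19 ✓, 21 ✓, 26 ✗, 34 ✗
A ∩ B = {19, 21}

{19, 21}


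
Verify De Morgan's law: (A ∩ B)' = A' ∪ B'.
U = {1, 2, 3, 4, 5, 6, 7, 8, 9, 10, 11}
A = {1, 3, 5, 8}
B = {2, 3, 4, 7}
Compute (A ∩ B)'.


U = {1, 2, 3, 4, 5, 6, 7, 8, 9, 10, 11}
A = {1, 3, 5, 8}, B = {2, 3, 4, 7}
A ∩ B = {3}
(A ∩ B)' = U \ (A ∩ B) = {1, 2, 4, 5, 6, 7, 8, 9, 10, 11}
Verification via A' ∪ B': A' = {2, 4, 6, 7, 9, 10, 11}, B' = {1, 5, 6, 8, 9, 10, 11}
A' ∪ B' = {1, 2, 4, 5, 6, 7, 8, 9, 10, 11} ✓

{1, 2, 4, 5, 6, 7, 8, 9, 10, 11}


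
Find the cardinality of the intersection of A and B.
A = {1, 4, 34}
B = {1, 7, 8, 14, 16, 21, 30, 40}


Set A = {1, 4, 34}
Set B = {1, 7, 8, 14, 16, 21, 30, 40}
A ∩ B = {1}
|A ∩ B| = 1

1


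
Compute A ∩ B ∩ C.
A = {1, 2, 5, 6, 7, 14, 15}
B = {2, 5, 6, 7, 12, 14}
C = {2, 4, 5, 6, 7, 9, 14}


Set A = {1, 2, 5, 6, 7, 14, 15}
Set B = {2, 5, 6, 7, 12, 14}
Set C = {2, 4, 5, 6, 7, 9, 14}
First, A ∩ B = {2, 5, 6, 7, 14}
Then, (A ∩ B) ∩ C = {2, 5, 6, 7, 14}

{2, 5, 6, 7, 14}


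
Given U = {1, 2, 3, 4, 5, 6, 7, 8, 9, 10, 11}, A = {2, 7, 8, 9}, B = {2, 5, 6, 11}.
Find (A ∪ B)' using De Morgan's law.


U = {1, 2, 3, 4, 5, 6, 7, 8, 9, 10, 11}
A = {2, 7, 8, 9}, B = {2, 5, 6, 11}
A ∪ B = {2, 5, 6, 7, 8, 9, 11}
(A ∪ B)' = U \ (A ∪ B) = {1, 3, 4, 10}
Verification via A' ∩ B': A' = {1, 3, 4, 5, 6, 10, 11}, B' = {1, 3, 4, 7, 8, 9, 10}
A' ∩ B' = {1, 3, 4, 10} ✓

{1, 3, 4, 10}


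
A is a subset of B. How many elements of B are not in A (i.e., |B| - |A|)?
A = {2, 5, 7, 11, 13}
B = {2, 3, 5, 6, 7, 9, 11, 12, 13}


Set A = {2, 5, 7, 11, 13}, |A| = 5
Set B = {2, 3, 5, 6, 7, 9, 11, 12, 13}, |B| = 9
Since A ⊆ B: B \ A = {3, 6, 9, 12}
|B| - |A| = 9 - 5 = 4

4


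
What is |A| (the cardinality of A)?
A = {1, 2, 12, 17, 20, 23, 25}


Set A = {1, 2, 12, 17, 20, 23, 25}
Listing elements: 1, 2, 12, 17, 20, 23, 25
Counting: 7 elements
|A| = 7

7


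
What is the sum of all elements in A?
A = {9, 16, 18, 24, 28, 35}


Set A = {9, 16, 18, 24, 28, 35}
Sum = 9 + 16 + 18 + 24 + 28 + 35 = 130

130


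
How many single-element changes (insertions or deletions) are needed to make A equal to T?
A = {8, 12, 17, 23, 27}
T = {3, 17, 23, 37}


Set A = {8, 12, 17, 23, 27}
Set T = {3, 17, 23, 37}
Elements to remove from A (in A, not in T): {8, 12, 27} → 3 removals
Elements to add to A (in T, not in A): {3, 37} → 2 additions
Total edits = 3 + 2 = 5

5


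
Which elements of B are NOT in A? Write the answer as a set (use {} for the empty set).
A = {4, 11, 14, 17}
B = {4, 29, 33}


Set A = {4, 11, 14, 17}
Set B = {4, 29, 33}
Check each element of B against A:
4 ∈ A, 29 ∉ A (include), 33 ∉ A (include)
Elements of B not in A: {29, 33}

{29, 33}


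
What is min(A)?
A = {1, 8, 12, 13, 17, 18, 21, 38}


Set A = {1, 8, 12, 13, 17, 18, 21, 38}
Elements in ascending order: 1, 8, 12, 13, 17, 18, 21, 38
The smallest element is 1.

1


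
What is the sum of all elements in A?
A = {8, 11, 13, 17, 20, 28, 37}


Set A = {8, 11, 13, 17, 20, 28, 37}
Sum = 8 + 11 + 13 + 17 + 20 + 28 + 37 = 134

134


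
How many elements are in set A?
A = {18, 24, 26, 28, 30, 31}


Set A = {18, 24, 26, 28, 30, 31}
Listing elements: 18, 24, 26, 28, 30, 31
Counting: 6 elements
|A| = 6

6


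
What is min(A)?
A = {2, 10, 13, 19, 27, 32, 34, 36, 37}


Set A = {2, 10, 13, 19, 27, 32, 34, 36, 37}
Elements in ascending order: 2, 10, 13, 19, 27, 32, 34, 36, 37
The smallest element is 2.

2


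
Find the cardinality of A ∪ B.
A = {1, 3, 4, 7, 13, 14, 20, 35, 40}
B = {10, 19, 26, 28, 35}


Set A = {1, 3, 4, 7, 13, 14, 20, 35, 40}, |A| = 9
Set B = {10, 19, 26, 28, 35}, |B| = 5
A ∩ B = {35}, |A ∩ B| = 1
|A ∪ B| = |A| + |B| - |A ∩ B| = 9 + 5 - 1 = 13

13


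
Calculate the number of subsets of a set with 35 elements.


The set has 35 elements.
The power set contains all possible subsets.
|P(A)| = 2^|A| = 2^35 = 34359738368

34359738368


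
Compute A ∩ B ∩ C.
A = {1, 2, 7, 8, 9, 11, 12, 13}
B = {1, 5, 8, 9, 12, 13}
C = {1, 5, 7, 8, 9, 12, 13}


Set A = {1, 2, 7, 8, 9, 11, 12, 13}
Set B = {1, 5, 8, 9, 12, 13}
Set C = {1, 5, 7, 8, 9, 12, 13}
First, A ∩ B = {1, 8, 9, 12, 13}
Then, (A ∩ B) ∩ C = {1, 8, 9, 12, 13}

{1, 8, 9, 12, 13}


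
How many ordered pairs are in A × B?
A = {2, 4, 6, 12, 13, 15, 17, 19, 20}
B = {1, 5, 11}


Set A = {2, 4, 6, 12, 13, 15, 17, 19, 20} has 9 elements.
Set B = {1, 5, 11} has 3 elements.
|A × B| = |A| × |B| = 9 × 3 = 27

27


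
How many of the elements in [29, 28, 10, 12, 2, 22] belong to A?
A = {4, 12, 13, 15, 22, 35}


Set A = {4, 12, 13, 15, 22, 35}
Candidates: [29, 28, 10, 12, 2, 22]
Check each candidate:
29 ∉ A, 28 ∉ A, 10 ∉ A, 12 ∈ A, 2 ∉ A, 22 ∈ A
Count of candidates in A: 2

2


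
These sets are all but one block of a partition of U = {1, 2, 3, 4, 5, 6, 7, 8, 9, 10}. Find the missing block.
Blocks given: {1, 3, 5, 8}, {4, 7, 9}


U = {1, 2, 3, 4, 5, 6, 7, 8, 9, 10}
Shown blocks: {1, 3, 5, 8}, {4, 7, 9}
A partition's blocks are pairwise disjoint and cover U, so the missing block = U \ (union of shown blocks).
Union of shown blocks: {1, 3, 4, 5, 7, 8, 9}
Missing block = U \ (union) = {2, 6, 10}

{2, 6, 10}


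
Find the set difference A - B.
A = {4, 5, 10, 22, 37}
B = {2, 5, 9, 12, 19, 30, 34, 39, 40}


Set A = {4, 5, 10, 22, 37}
Set B = {2, 5, 9, 12, 19, 30, 34, 39, 40}
A \ B includes elements in A that are not in B.
Check each element of A:
4 (not in B, keep), 5 (in B, remove), 10 (not in B, keep), 22 (not in B, keep), 37 (not in B, keep)
A \ B = {4, 10, 22, 37}

{4, 10, 22, 37}


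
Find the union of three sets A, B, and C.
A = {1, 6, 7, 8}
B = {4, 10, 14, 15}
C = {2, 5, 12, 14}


Set A = {1, 6, 7, 8}
Set B = {4, 10, 14, 15}
Set C = {2, 5, 12, 14}
First, A ∪ B = {1, 4, 6, 7, 8, 10, 14, 15}
Then, (A ∪ B) ∪ C = {1, 2, 4, 5, 6, 7, 8, 10, 12, 14, 15}

{1, 2, 4, 5, 6, 7, 8, 10, 12, 14, 15}


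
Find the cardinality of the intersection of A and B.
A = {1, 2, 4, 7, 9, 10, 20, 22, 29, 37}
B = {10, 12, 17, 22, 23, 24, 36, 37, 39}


Set A = {1, 2, 4, 7, 9, 10, 20, 22, 29, 37}
Set B = {10, 12, 17, 22, 23, 24, 36, 37, 39}
A ∩ B = {10, 22, 37}
|A ∩ B| = 3

3


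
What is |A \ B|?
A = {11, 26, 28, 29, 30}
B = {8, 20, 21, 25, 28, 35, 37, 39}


Set A = {11, 26, 28, 29, 30}
Set B = {8, 20, 21, 25, 28, 35, 37, 39}
A \ B = {11, 26, 29, 30}
|A \ B| = 4

4


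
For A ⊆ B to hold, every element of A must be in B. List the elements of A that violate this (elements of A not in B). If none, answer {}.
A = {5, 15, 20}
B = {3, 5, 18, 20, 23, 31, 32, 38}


Set A = {5, 15, 20}
Set B = {3, 5, 18, 20, 23, 31, 32, 38}
Check each element of A against B:
5 ∈ B, 15 ∉ B (include), 20 ∈ B
Elements of A not in B: {15}

{15}


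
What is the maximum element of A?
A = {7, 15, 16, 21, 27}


Set A = {7, 15, 16, 21, 27}
Elements in ascending order: 7, 15, 16, 21, 27
The largest element is 27.

27


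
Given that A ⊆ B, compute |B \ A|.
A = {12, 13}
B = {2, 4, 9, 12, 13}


Set A = {12, 13}, |A| = 2
Set B = {2, 4, 9, 12, 13}, |B| = 5
Since A ⊆ B: B \ A = {2, 4, 9}
|B| - |A| = 5 - 2 = 3

3


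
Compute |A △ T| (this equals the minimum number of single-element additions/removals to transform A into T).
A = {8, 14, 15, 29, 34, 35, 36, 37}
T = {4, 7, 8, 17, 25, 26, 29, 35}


Set A = {8, 14, 15, 29, 34, 35, 36, 37}
Set T = {4, 7, 8, 17, 25, 26, 29, 35}
Elements to remove from A (in A, not in T): {14, 15, 34, 36, 37} → 5 removals
Elements to add to A (in T, not in A): {4, 7, 17, 25, 26} → 5 additions
Total edits = 5 + 5 = 10

10


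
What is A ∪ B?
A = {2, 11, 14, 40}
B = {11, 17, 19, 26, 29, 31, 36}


Set A = {2, 11, 14, 40}
Set B = {11, 17, 19, 26, 29, 31, 36}
A ∪ B includes all elements in either set.
Elements from A: {2, 11, 14, 40}
Elements from B not already included: {17, 19, 26, 29, 31, 36}
A ∪ B = {2, 11, 14, 17, 19, 26, 29, 31, 36, 40}

{2, 11, 14, 17, 19, 26, 29, 31, 36, 40}


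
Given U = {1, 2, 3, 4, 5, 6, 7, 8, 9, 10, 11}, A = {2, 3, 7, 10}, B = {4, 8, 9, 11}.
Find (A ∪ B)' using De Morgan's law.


U = {1, 2, 3, 4, 5, 6, 7, 8, 9, 10, 11}
A = {2, 3, 7, 10}, B = {4, 8, 9, 11}
A ∪ B = {2, 3, 4, 7, 8, 9, 10, 11}
(A ∪ B)' = U \ (A ∪ B) = {1, 5, 6}
Verification via A' ∩ B': A' = {1, 4, 5, 6, 8, 9, 11}, B' = {1, 2, 3, 5, 6, 7, 10}
A' ∩ B' = {1, 5, 6} ✓

{1, 5, 6}


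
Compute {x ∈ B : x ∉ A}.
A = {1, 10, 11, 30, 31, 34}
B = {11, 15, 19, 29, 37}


Set A = {1, 10, 11, 30, 31, 34}
Set B = {11, 15, 19, 29, 37}
Check each element of B against A:
11 ∈ A, 15 ∉ A (include), 19 ∉ A (include), 29 ∉ A (include), 37 ∉ A (include)
Elements of B not in A: {15, 19, 29, 37}

{15, 19, 29, 37}


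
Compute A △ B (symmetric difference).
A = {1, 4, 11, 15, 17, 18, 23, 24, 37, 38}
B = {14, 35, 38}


Set A = {1, 4, 11, 15, 17, 18, 23, 24, 37, 38}
Set B = {14, 35, 38}
A △ B = (A \ B) ∪ (B \ A)
Elements in A but not B: {1, 4, 11, 15, 17, 18, 23, 24, 37}
Elements in B but not A: {14, 35}
A △ B = {1, 4, 11, 14, 15, 17, 18, 23, 24, 35, 37}

{1, 4, 11, 14, 15, 17, 18, 23, 24, 35, 37}


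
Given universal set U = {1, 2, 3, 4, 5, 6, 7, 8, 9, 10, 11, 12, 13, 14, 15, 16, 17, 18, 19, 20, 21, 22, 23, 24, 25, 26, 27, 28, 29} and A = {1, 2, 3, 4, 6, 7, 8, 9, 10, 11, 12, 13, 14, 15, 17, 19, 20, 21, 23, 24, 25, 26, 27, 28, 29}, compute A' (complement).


Universal set U = {1, 2, 3, 4, 5, 6, 7, 8, 9, 10, 11, 12, 13, 14, 15, 16, 17, 18, 19, 20, 21, 22, 23, 24, 25, 26, 27, 28, 29}
Set A = {1, 2, 3, 4, 6, 7, 8, 9, 10, 11, 12, 13, 14, 15, 17, 19, 20, 21, 23, 24, 25, 26, 27, 28, 29}
A' = U \ A = elements in U but not in A
Checking each element of U:
1 (in A, exclude), 2 (in A, exclude), 3 (in A, exclude), 4 (in A, exclude), 5 (not in A, include), 6 (in A, exclude), 7 (in A, exclude), 8 (in A, exclude), 9 (in A, exclude), 10 (in A, exclude), 11 (in A, exclude), 12 (in A, exclude), 13 (in A, exclude), 14 (in A, exclude), 15 (in A, exclude), 16 (not in A, include), 17 (in A, exclude), 18 (not in A, include), 19 (in A, exclude), 20 (in A, exclude), 21 (in A, exclude), 22 (not in A, include), 23 (in A, exclude), 24 (in A, exclude), 25 (in A, exclude), 26 (in A, exclude), 27 (in A, exclude), 28 (in A, exclude), 29 (in A, exclude)
A' = {5, 16, 18, 22}

{5, 16, 18, 22}


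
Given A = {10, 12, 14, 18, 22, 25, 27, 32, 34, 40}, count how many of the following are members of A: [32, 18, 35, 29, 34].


Set A = {10, 12, 14, 18, 22, 25, 27, 32, 34, 40}
Candidates: [32, 18, 35, 29, 34]
Check each candidate:
32 ∈ A, 18 ∈ A, 35 ∉ A, 29 ∉ A, 34 ∈ A
Count of candidates in A: 3

3


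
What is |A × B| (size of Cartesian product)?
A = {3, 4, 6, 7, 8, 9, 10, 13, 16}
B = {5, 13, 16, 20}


Set A = {3, 4, 6, 7, 8, 9, 10, 13, 16} has 9 elements.
Set B = {5, 13, 16, 20} has 4 elements.
|A × B| = |A| × |B| = 9 × 4 = 36

36


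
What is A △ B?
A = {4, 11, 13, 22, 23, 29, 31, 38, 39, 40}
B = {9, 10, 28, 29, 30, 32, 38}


Set A = {4, 11, 13, 22, 23, 29, 31, 38, 39, 40}
Set B = {9, 10, 28, 29, 30, 32, 38}
A △ B = (A \ B) ∪ (B \ A)
Elements in A but not B: {4, 11, 13, 22, 23, 31, 39, 40}
Elements in B but not A: {9, 10, 28, 30, 32}
A △ B = {4, 9, 10, 11, 13, 22, 23, 28, 30, 31, 32, 39, 40}

{4, 9, 10, 11, 13, 22, 23, 28, 30, 31, 32, 39, 40}


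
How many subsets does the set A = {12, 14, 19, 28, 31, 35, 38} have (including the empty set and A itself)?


Set A = {12, 14, 19, 28, 31, 35, 38}
|A| = 7
The power set P(A) contains all subsets of A.
|P(A)| = 2^|A| = 2^7 = 128

128


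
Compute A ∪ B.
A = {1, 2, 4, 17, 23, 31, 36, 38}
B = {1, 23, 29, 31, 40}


Set A = {1, 2, 4, 17, 23, 31, 36, 38}
Set B = {1, 23, 29, 31, 40}
A ∪ B includes all elements in either set.
Elements from A: {1, 2, 4, 17, 23, 31, 36, 38}
Elements from B not already included: {29, 40}
A ∪ B = {1, 2, 4, 17, 23, 29, 31, 36, 38, 40}

{1, 2, 4, 17, 23, 29, 31, 36, 38, 40}


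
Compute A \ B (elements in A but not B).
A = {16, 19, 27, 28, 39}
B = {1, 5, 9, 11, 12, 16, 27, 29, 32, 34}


Set A = {16, 19, 27, 28, 39}
Set B = {1, 5, 9, 11, 12, 16, 27, 29, 32, 34}
A \ B includes elements in A that are not in B.
Check each element of A:
16 (in B, remove), 19 (not in B, keep), 27 (in B, remove), 28 (not in B, keep), 39 (not in B, keep)
A \ B = {19, 28, 39}

{19, 28, 39}


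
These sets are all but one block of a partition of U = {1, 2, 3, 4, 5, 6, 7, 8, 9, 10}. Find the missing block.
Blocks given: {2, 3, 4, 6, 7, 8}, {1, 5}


U = {1, 2, 3, 4, 5, 6, 7, 8, 9, 10}
Shown blocks: {2, 3, 4, 6, 7, 8}, {1, 5}
A partition's blocks are pairwise disjoint and cover U, so the missing block = U \ (union of shown blocks).
Union of shown blocks: {1, 2, 3, 4, 5, 6, 7, 8}
Missing block = U \ (union) = {9, 10}

{9, 10}


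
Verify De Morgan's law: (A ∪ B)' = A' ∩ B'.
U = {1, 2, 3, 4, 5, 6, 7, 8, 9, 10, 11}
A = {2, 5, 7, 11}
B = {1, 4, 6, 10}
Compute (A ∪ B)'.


U = {1, 2, 3, 4, 5, 6, 7, 8, 9, 10, 11}
A = {2, 5, 7, 11}, B = {1, 4, 6, 10}
A ∪ B = {1, 2, 4, 5, 6, 7, 10, 11}
(A ∪ B)' = U \ (A ∪ B) = {3, 8, 9}
Verification via A' ∩ B': A' = {1, 3, 4, 6, 8, 9, 10}, B' = {2, 3, 5, 7, 8, 9, 11}
A' ∩ B' = {3, 8, 9} ✓

{3, 8, 9}


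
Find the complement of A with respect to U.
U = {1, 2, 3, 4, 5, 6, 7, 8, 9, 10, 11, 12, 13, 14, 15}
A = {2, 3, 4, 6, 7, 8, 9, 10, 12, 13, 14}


Universal set U = {1, 2, 3, 4, 5, 6, 7, 8, 9, 10, 11, 12, 13, 14, 15}
Set A = {2, 3, 4, 6, 7, 8, 9, 10, 12, 13, 14}
A' = U \ A = elements in U but not in A
Checking each element of U:
1 (not in A, include), 2 (in A, exclude), 3 (in A, exclude), 4 (in A, exclude), 5 (not in A, include), 6 (in A, exclude), 7 (in A, exclude), 8 (in A, exclude), 9 (in A, exclude), 10 (in A, exclude), 11 (not in A, include), 12 (in A, exclude), 13 (in A, exclude), 14 (in A, exclude), 15 (not in A, include)
A' = {1, 5, 11, 15}

{1, 5, 11, 15}


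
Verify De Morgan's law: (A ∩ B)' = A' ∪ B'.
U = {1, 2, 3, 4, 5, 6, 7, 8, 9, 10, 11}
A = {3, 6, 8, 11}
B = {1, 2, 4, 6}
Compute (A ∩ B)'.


U = {1, 2, 3, 4, 5, 6, 7, 8, 9, 10, 11}
A = {3, 6, 8, 11}, B = {1, 2, 4, 6}
A ∩ B = {6}
(A ∩ B)' = U \ (A ∩ B) = {1, 2, 3, 4, 5, 7, 8, 9, 10, 11}
Verification via A' ∪ B': A' = {1, 2, 4, 5, 7, 9, 10}, B' = {3, 5, 7, 8, 9, 10, 11}
A' ∪ B' = {1, 2, 3, 4, 5, 7, 8, 9, 10, 11} ✓

{1, 2, 3, 4, 5, 7, 8, 9, 10, 11}


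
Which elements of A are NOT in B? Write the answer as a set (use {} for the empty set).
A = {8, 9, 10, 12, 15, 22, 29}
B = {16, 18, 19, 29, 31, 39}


Set A = {8, 9, 10, 12, 15, 22, 29}
Set B = {16, 18, 19, 29, 31, 39}
Check each element of A against B:
8 ∉ B (include), 9 ∉ B (include), 10 ∉ B (include), 12 ∉ B (include), 15 ∉ B (include), 22 ∉ B (include), 29 ∈ B
Elements of A not in B: {8, 9, 10, 12, 15, 22}

{8, 9, 10, 12, 15, 22}


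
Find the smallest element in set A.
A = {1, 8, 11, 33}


Set A = {1, 8, 11, 33}
Elements in ascending order: 1, 8, 11, 33
The smallest element is 1.

1


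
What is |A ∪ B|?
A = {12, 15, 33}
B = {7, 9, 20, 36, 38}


Set A = {12, 15, 33}, |A| = 3
Set B = {7, 9, 20, 36, 38}, |B| = 5
A ∩ B = {}, |A ∩ B| = 0
|A ∪ B| = |A| + |B| - |A ∩ B| = 3 + 5 - 0 = 8

8


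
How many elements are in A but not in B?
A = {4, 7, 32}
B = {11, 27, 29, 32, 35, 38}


Set A = {4, 7, 32}
Set B = {11, 27, 29, 32, 35, 38}
A \ B = {4, 7}
|A \ B| = 2

2


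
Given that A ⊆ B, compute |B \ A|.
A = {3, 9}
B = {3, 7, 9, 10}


Set A = {3, 9}, |A| = 2
Set B = {3, 7, 9, 10}, |B| = 4
Since A ⊆ B: B \ A = {7, 10}
|B| - |A| = 4 - 2 = 2

2


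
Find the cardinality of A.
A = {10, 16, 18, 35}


Set A = {10, 16, 18, 35}
Listing elements: 10, 16, 18, 35
Counting: 4 elements
|A| = 4

4


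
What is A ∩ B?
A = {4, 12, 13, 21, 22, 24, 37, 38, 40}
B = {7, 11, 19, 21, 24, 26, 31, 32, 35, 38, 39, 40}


Set A = {4, 12, 13, 21, 22, 24, 37, 38, 40}
Set B = {7, 11, 19, 21, 24, 26, 31, 32, 35, 38, 39, 40}
A ∩ B includes only elements in both sets.
Check each element of A against B:
4 ✗, 12 ✗, 13 ✗, 21 ✓, 22 ✗, 24 ✓, 37 ✗, 38 ✓, 40 ✓
A ∩ B = {21, 24, 38, 40}

{21, 24, 38, 40}


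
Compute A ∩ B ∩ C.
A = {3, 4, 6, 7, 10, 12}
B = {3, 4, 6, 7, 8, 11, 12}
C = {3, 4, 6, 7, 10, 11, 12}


Set A = {3, 4, 6, 7, 10, 12}
Set B = {3, 4, 6, 7, 8, 11, 12}
Set C = {3, 4, 6, 7, 10, 11, 12}
First, A ∩ B = {3, 4, 6, 7, 12}
Then, (A ∩ B) ∩ C = {3, 4, 6, 7, 12}

{3, 4, 6, 7, 12}


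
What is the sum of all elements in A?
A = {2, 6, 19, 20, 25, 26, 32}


Set A = {2, 6, 19, 20, 25, 26, 32}
Sum = 2 + 6 + 19 + 20 + 25 + 26 + 32 = 130

130


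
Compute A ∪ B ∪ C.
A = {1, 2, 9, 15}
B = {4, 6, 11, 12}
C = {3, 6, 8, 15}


Set A = {1, 2, 9, 15}
Set B = {4, 6, 11, 12}
Set C = {3, 6, 8, 15}
First, A ∪ B = {1, 2, 4, 6, 9, 11, 12, 15}
Then, (A ∪ B) ∪ C = {1, 2, 3, 4, 6, 8, 9, 11, 12, 15}

{1, 2, 3, 4, 6, 8, 9, 11, 12, 15}


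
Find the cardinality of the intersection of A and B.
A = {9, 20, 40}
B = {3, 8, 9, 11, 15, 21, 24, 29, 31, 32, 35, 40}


Set A = {9, 20, 40}
Set B = {3, 8, 9, 11, 15, 21, 24, 29, 31, 32, 35, 40}
A ∩ B = {9, 40}
|A ∩ B| = 2

2


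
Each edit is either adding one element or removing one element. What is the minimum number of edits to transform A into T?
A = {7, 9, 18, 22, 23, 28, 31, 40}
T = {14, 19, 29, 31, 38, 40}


Set A = {7, 9, 18, 22, 23, 28, 31, 40}
Set T = {14, 19, 29, 31, 38, 40}
Elements to remove from A (in A, not in T): {7, 9, 18, 22, 23, 28} → 6 removals
Elements to add to A (in T, not in A): {14, 19, 29, 38} → 4 additions
Total edits = 6 + 4 = 10

10


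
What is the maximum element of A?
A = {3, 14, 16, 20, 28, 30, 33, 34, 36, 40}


Set A = {3, 14, 16, 20, 28, 30, 33, 34, 36, 40}
Elements in ascending order: 3, 14, 16, 20, 28, 30, 33, 34, 36, 40
The largest element is 40.

40


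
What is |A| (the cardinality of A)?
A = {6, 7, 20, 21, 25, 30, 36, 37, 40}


Set A = {6, 7, 20, 21, 25, 30, 36, 37, 40}
Listing elements: 6, 7, 20, 21, 25, 30, 36, 37, 40
Counting: 9 elements
|A| = 9

9


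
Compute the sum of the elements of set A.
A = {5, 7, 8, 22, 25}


Set A = {5, 7, 8, 22, 25}
Sum = 5 + 7 + 8 + 22 + 25 = 67

67


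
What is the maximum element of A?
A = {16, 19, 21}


Set A = {16, 19, 21}
Elements in ascending order: 16, 19, 21
The largest element is 21.

21


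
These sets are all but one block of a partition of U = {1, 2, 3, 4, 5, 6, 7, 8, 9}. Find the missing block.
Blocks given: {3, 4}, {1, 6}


U = {1, 2, 3, 4, 5, 6, 7, 8, 9}
Shown blocks: {3, 4}, {1, 6}
A partition's blocks are pairwise disjoint and cover U, so the missing block = U \ (union of shown blocks).
Union of shown blocks: {1, 3, 4, 6}
Missing block = U \ (union) = {2, 5, 7, 8, 9}

{2, 5, 7, 8, 9}


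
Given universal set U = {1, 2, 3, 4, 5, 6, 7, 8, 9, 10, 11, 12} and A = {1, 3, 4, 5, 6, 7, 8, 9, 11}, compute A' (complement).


Universal set U = {1, 2, 3, 4, 5, 6, 7, 8, 9, 10, 11, 12}
Set A = {1, 3, 4, 5, 6, 7, 8, 9, 11}
A' = U \ A = elements in U but not in A
Checking each element of U:
1 (in A, exclude), 2 (not in A, include), 3 (in A, exclude), 4 (in A, exclude), 5 (in A, exclude), 6 (in A, exclude), 7 (in A, exclude), 8 (in A, exclude), 9 (in A, exclude), 10 (not in A, include), 11 (in A, exclude), 12 (not in A, include)
A' = {2, 10, 12}

{2, 10, 12}


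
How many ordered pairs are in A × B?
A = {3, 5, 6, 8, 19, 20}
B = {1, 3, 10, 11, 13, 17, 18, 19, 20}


Set A = {3, 5, 6, 8, 19, 20} has 6 elements.
Set B = {1, 3, 10, 11, 13, 17, 18, 19, 20} has 9 elements.
|A × B| = |A| × |B| = 6 × 9 = 54

54


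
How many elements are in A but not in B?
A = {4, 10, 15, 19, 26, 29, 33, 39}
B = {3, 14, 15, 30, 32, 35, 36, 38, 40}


Set A = {4, 10, 15, 19, 26, 29, 33, 39}
Set B = {3, 14, 15, 30, 32, 35, 36, 38, 40}
A \ B = {4, 10, 19, 26, 29, 33, 39}
|A \ B| = 7

7


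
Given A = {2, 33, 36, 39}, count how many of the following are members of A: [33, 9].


Set A = {2, 33, 36, 39}
Candidates: [33, 9]
Check each candidate:
33 ∈ A, 9 ∉ A
Count of candidates in A: 1

1


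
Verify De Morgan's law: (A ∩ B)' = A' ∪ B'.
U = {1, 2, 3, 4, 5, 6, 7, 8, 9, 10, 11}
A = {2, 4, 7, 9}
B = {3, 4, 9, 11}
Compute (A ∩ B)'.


U = {1, 2, 3, 4, 5, 6, 7, 8, 9, 10, 11}
A = {2, 4, 7, 9}, B = {3, 4, 9, 11}
A ∩ B = {4, 9}
(A ∩ B)' = U \ (A ∩ B) = {1, 2, 3, 5, 6, 7, 8, 10, 11}
Verification via A' ∪ B': A' = {1, 3, 5, 6, 8, 10, 11}, B' = {1, 2, 5, 6, 7, 8, 10}
A' ∪ B' = {1, 2, 3, 5, 6, 7, 8, 10, 11} ✓

{1, 2, 3, 5, 6, 7, 8, 10, 11}


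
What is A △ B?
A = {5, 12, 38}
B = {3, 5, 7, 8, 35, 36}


Set A = {5, 12, 38}
Set B = {3, 5, 7, 8, 35, 36}
A △ B = (A \ B) ∪ (B \ A)
Elements in A but not B: {12, 38}
Elements in B but not A: {3, 7, 8, 35, 36}
A △ B = {3, 7, 8, 12, 35, 36, 38}

{3, 7, 8, 12, 35, 36, 38}


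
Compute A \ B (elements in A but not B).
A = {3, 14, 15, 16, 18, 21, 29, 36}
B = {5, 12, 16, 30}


Set A = {3, 14, 15, 16, 18, 21, 29, 36}
Set B = {5, 12, 16, 30}
A \ B includes elements in A that are not in B.
Check each element of A:
3 (not in B, keep), 14 (not in B, keep), 15 (not in B, keep), 16 (in B, remove), 18 (not in B, keep), 21 (not in B, keep), 29 (not in B, keep), 36 (not in B, keep)
A \ B = {3, 14, 15, 18, 21, 29, 36}

{3, 14, 15, 18, 21, 29, 36}


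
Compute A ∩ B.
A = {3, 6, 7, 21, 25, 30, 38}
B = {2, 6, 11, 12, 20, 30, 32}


Set A = {3, 6, 7, 21, 25, 30, 38}
Set B = {2, 6, 11, 12, 20, 30, 32}
A ∩ B includes only elements in both sets.
Check each element of A against B:
3 ✗, 6 ✓, 7 ✗, 21 ✗, 25 ✗, 30 ✓, 38 ✗
A ∩ B = {6, 30}

{6, 30}


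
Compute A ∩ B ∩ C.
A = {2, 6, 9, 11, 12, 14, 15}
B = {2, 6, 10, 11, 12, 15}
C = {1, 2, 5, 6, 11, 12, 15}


Set A = {2, 6, 9, 11, 12, 14, 15}
Set B = {2, 6, 10, 11, 12, 15}
Set C = {1, 2, 5, 6, 11, 12, 15}
First, A ∩ B = {2, 6, 11, 12, 15}
Then, (A ∩ B) ∩ C = {2, 6, 11, 12, 15}

{2, 6, 11, 12, 15}


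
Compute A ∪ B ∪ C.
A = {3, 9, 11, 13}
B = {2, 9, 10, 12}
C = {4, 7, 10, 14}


Set A = {3, 9, 11, 13}
Set B = {2, 9, 10, 12}
Set C = {4, 7, 10, 14}
First, A ∪ B = {2, 3, 9, 10, 11, 12, 13}
Then, (A ∪ B) ∪ C = {2, 3, 4, 7, 9, 10, 11, 12, 13, 14}

{2, 3, 4, 7, 9, 10, 11, 12, 13, 14}


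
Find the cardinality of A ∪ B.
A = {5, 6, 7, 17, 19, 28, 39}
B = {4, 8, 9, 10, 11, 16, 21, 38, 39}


Set A = {5, 6, 7, 17, 19, 28, 39}, |A| = 7
Set B = {4, 8, 9, 10, 11, 16, 21, 38, 39}, |B| = 9
A ∩ B = {39}, |A ∩ B| = 1
|A ∪ B| = |A| + |B| - |A ∩ B| = 7 + 9 - 1 = 15

15


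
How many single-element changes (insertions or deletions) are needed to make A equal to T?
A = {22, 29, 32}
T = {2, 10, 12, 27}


Set A = {22, 29, 32}
Set T = {2, 10, 12, 27}
Elements to remove from A (in A, not in T): {22, 29, 32} → 3 removals
Elements to add to A (in T, not in A): {2, 10, 12, 27} → 4 additions
Total edits = 3 + 4 = 7

7


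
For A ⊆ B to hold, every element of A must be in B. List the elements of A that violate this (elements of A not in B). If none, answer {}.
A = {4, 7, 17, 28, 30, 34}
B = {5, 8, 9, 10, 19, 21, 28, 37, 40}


Set A = {4, 7, 17, 28, 30, 34}
Set B = {5, 8, 9, 10, 19, 21, 28, 37, 40}
Check each element of A against B:
4 ∉ B (include), 7 ∉ B (include), 17 ∉ B (include), 28 ∈ B, 30 ∉ B (include), 34 ∉ B (include)
Elements of A not in B: {4, 7, 17, 30, 34}

{4, 7, 17, 30, 34}


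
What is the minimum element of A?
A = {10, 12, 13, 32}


Set A = {10, 12, 13, 32}
Elements in ascending order: 10, 12, 13, 32
The smallest element is 10.

10


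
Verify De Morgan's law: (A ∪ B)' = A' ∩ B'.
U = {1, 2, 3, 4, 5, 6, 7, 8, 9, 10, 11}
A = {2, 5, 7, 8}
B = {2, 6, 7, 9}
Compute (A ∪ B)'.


U = {1, 2, 3, 4, 5, 6, 7, 8, 9, 10, 11}
A = {2, 5, 7, 8}, B = {2, 6, 7, 9}
A ∪ B = {2, 5, 6, 7, 8, 9}
(A ∪ B)' = U \ (A ∪ B) = {1, 3, 4, 10, 11}
Verification via A' ∩ B': A' = {1, 3, 4, 6, 9, 10, 11}, B' = {1, 3, 4, 5, 8, 10, 11}
A' ∩ B' = {1, 3, 4, 10, 11} ✓

{1, 3, 4, 10, 11}
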